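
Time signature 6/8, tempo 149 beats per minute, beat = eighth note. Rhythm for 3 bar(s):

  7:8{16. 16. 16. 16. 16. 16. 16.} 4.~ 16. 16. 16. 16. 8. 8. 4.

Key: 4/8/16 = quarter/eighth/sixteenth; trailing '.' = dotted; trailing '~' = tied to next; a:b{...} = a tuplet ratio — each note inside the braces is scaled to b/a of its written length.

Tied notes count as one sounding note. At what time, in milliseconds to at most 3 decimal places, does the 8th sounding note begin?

note 8 onset = 6b = 2416.107ms

1. 0.0ms @ 0 + 345.158ms (6/7)
2. 345.158ms @ 6/7 + 345.158ms (6/7)
3. 690.316ms @ 12/7 + 345.158ms (6/7)
4. 1035.475ms @ 18/7 + 345.158ms (6/7)
5. 1380.633ms @ 24/7 + 345.158ms (6/7)
6. 1725.791ms @ 30/7 + 345.158ms (6/7)
7. 2070.949ms @ 36/7 + 345.158ms (6/7)
8. 2416.107ms @ 6 + 1510.067ms (15/4)
9. 3926.174ms @ 39/4 + 302.013ms (3/4)
10. 4228.188ms @ 21/2 + 302.013ms (3/4)
11. 4530.201ms @ 45/4 + 302.013ms (3/4)
12. 4832.215ms @ 12 + 604.027ms (3/2)
13. 5436.242ms @ 27/2 + 604.027ms (3/2)
14. 6040.268ms @ 15 + 1208.054ms (3)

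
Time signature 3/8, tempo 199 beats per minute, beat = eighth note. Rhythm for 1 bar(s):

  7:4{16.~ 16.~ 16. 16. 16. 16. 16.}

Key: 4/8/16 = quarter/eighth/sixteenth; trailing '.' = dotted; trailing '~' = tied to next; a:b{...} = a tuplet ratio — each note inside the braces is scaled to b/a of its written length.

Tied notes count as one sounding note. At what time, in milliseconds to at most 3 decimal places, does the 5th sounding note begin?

1. 0.0ms @ 0 + 387.653ms (9/7)
2. 387.653ms @ 9/7 + 129.218ms (3/7)
3. 516.87ms @ 12/7 + 129.218ms (3/7)
4. 646.088ms @ 15/7 + 129.218ms (3/7)
5. 775.305ms @ 18/7 + 129.218ms (3/7)

note 5 onset = 18/7b = 775.305ms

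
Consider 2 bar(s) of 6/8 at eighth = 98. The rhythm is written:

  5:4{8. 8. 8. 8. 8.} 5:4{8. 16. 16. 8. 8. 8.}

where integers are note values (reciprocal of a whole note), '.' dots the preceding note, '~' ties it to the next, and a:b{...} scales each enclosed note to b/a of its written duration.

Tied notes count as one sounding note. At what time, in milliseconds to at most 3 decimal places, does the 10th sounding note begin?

1. 0.0ms @ 0 + 734.694ms (6/5)
2. 734.694ms @ 6/5 + 734.694ms (6/5)
3. 1469.388ms @ 12/5 + 734.694ms (6/5)
4. 2204.082ms @ 18/5 + 734.694ms (6/5)
5. 2938.776ms @ 24/5 + 734.694ms (6/5)
6. 3673.469ms @ 6 + 734.694ms (6/5)
7. 4408.163ms @ 36/5 + 367.347ms (3/5)
8. 4775.51ms @ 39/5 + 367.347ms (3/5)
9. 5142.857ms @ 42/5 + 734.694ms (6/5)
10. 5877.551ms @ 48/5 + 734.694ms (6/5)
11. 6612.245ms @ 54/5 + 734.694ms (6/5)

note 10 onset = 48/5b = 5877.551ms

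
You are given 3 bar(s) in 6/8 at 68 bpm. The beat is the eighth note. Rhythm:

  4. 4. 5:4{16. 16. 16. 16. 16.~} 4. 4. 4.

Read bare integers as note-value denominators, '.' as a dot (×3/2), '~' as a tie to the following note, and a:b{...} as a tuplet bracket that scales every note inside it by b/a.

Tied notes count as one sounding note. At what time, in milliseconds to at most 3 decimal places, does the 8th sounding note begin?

note 8 onset = 12b = 10588.235ms

1. 0.0ms @ 0 + 2647.059ms (3)
2. 2647.059ms @ 3 + 2647.059ms (3)
3. 5294.118ms @ 6 + 529.412ms (3/5)
4. 5823.529ms @ 33/5 + 529.412ms (3/5)
5. 6352.941ms @ 36/5 + 529.412ms (3/5)
6. 6882.353ms @ 39/5 + 529.412ms (3/5)
7. 7411.765ms @ 42/5 + 3176.471ms (18/5)
8. 10588.235ms @ 12 + 2647.059ms (3)
9. 13235.294ms @ 15 + 2647.059ms (3)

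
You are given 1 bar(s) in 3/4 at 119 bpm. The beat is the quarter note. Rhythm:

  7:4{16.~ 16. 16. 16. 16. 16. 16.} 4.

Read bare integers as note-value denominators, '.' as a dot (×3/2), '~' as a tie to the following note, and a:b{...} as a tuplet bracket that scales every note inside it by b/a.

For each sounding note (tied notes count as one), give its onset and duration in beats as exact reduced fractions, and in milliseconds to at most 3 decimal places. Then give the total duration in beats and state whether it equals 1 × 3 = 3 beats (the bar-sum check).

1) 0.0ms=0b +216.086ms=3/7b
2) 216.086ms=3/7b +108.043ms=3/14b
3) 324.13ms=9/14b +108.043ms=3/14b
4) 432.173ms=6/7b +108.043ms=3/14b
5) 540.216ms=15/14b +108.043ms=3/14b
6) 648.259ms=9/7b +108.043ms=3/14b
7) 756.303ms=3/2b +756.303ms=3/2b
Σ=3b of 3 (119bpm 3/4) — PASS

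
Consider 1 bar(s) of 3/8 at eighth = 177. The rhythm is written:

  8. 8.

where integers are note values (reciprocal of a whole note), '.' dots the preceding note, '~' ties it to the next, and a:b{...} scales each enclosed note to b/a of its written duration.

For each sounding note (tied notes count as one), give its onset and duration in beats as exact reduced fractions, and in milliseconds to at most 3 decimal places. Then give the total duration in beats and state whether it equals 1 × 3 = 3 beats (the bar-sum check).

1) 0.0ms=0b +508.475ms=3/2b
2) 508.475ms=3/2b +508.475ms=3/2b
Σ=3b of 3 (177bpm 3/8) — PASS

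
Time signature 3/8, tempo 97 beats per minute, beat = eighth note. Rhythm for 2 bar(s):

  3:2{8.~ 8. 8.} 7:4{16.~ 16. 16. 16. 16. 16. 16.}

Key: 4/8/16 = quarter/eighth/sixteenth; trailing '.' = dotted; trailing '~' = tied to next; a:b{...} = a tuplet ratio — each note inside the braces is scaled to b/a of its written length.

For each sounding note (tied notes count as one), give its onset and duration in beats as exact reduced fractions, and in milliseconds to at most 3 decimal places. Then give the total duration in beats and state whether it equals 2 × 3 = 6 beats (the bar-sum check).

1) 0.0ms=0b +1237.113ms=2b
2) 1237.113ms=2b +618.557ms=1b
3) 1855.67ms=3b +530.191ms=6/7b
4) 2385.862ms=27/7b +265.096ms=3/7b
5) 2650.957ms=30/7b +265.096ms=3/7b
6) 2916.053ms=33/7b +265.096ms=3/7b
7) 3181.149ms=36/7b +265.096ms=3/7b
8) 3446.244ms=39/7b +265.096ms=3/7b
Σ=6b of 6 (97bpm 3/8) — PASS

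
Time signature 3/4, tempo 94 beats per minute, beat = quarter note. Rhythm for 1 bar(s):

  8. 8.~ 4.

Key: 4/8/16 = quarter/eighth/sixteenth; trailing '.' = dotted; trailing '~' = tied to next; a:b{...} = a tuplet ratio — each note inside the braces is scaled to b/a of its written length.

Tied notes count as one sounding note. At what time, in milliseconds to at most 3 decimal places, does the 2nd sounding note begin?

1. 0.0ms @ 0 + 478.723ms (3/4)
2. 478.723ms @ 3/4 + 1436.17ms (9/4)

note 2 onset = 3/4b = 478.723ms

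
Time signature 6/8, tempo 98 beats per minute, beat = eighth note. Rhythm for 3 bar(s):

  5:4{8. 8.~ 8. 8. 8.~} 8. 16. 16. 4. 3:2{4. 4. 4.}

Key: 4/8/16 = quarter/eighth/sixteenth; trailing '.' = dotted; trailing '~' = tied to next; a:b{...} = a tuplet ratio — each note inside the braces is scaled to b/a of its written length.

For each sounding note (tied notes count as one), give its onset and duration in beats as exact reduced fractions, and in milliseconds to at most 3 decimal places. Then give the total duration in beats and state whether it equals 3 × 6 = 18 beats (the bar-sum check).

1) 0.0ms=0b +734.694ms=6/5b
2) 734.694ms=6/5b +1469.388ms=12/5b
3) 2204.082ms=18/5b +734.694ms=6/5b
4) 2938.776ms=24/5b +1653.061ms=27/10b
5) 4591.837ms=15/2b +459.184ms=3/4b
6) 5051.02ms=33/4b +459.184ms=3/4b
7) 5510.204ms=9b +1836.735ms=3b
8) 7346.939ms=12b +1224.49ms=2b
9) 8571.429ms=14b +1224.49ms=2b
10) 9795.918ms=16b +1224.49ms=2b
Σ=18b of 18 (98bpm 6/8) — PASS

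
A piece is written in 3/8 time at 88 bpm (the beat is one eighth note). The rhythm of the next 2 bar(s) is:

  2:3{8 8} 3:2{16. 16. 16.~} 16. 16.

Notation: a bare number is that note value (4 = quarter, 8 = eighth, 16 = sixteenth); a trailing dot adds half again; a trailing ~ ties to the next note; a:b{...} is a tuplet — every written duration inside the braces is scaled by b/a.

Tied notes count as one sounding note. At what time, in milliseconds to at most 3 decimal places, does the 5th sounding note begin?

note 5 onset = 4b = 2727.273ms

1. 0.0ms @ 0 + 1022.727ms (3/2)
2. 1022.727ms @ 3/2 + 1022.727ms (3/2)
3. 2045.455ms @ 3 + 340.909ms (1/2)
4. 2386.364ms @ 7/2 + 340.909ms (1/2)
5. 2727.273ms @ 4 + 852.273ms (5/4)
6. 3579.545ms @ 21/4 + 511.364ms (3/4)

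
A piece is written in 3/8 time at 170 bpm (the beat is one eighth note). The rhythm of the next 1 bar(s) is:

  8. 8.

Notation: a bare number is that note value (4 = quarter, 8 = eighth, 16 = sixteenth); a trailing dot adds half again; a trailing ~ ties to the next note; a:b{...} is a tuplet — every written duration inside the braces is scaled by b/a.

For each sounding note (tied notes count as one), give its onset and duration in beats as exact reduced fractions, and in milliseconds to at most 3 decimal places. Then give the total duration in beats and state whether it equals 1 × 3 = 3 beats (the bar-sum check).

1) 0.0ms=0b +529.412ms=3/2b
2) 529.412ms=3/2b +529.412ms=3/2b
Σ=3b of 3 (170bpm 3/8) — PASS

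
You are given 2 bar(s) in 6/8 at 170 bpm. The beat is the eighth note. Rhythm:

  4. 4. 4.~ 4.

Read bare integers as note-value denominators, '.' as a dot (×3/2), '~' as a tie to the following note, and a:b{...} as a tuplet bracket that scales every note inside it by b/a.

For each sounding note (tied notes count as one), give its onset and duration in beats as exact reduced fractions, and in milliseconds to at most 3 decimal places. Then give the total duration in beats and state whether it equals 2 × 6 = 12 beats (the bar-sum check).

1) 0.0ms=0b +1058.824ms=3b
2) 1058.824ms=3b +1058.824ms=3b
3) 2117.647ms=6b +2117.647ms=6b
Σ=12b of 12 (170bpm 6/8) — PASS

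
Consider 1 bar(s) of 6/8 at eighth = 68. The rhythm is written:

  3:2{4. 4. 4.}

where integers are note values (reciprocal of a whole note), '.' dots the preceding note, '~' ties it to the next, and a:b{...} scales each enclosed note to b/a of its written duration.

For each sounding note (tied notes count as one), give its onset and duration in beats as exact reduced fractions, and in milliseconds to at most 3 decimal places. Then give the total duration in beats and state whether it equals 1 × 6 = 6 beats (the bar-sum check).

1) 0.0ms=0b +1764.706ms=2b
2) 1764.706ms=2b +1764.706ms=2b
3) 3529.412ms=4b +1764.706ms=2b
Σ=6b of 6 (68bpm 6/8) — PASS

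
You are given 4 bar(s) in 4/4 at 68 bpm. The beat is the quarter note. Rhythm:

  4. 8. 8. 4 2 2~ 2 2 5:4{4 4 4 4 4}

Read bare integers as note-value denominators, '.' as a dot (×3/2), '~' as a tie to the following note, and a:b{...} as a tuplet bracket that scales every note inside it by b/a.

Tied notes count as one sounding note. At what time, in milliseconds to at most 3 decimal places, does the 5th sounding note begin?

note 5 onset = 4b = 3529.412ms

1. 0.0ms @ 0 + 1323.529ms (3/2)
2. 1323.529ms @ 3/2 + 661.765ms (3/4)
3. 1985.294ms @ 9/4 + 661.765ms (3/4)
4. 2647.059ms @ 3 + 882.353ms (1)
5. 3529.412ms @ 4 + 1764.706ms (2)
6. 5294.118ms @ 6 + 3529.412ms (4)
7. 8823.529ms @ 10 + 1764.706ms (2)
8. 10588.235ms @ 12 + 705.882ms (4/5)
9. 11294.118ms @ 64/5 + 705.882ms (4/5)
10. 12000.0ms @ 68/5 + 705.882ms (4/5)
11. 12705.882ms @ 72/5 + 705.882ms (4/5)
12. 13411.765ms @ 76/5 + 705.882ms (4/5)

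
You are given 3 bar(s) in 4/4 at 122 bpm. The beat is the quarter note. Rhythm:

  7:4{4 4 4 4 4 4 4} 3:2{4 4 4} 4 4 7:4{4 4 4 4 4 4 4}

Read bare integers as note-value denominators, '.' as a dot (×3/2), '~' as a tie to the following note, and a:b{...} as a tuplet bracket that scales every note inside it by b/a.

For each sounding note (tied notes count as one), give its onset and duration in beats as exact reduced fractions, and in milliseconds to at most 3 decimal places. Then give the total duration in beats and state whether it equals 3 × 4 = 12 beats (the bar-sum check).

1) 0.0ms=0b +281.03ms=4/7b
2) 281.03ms=4/7b +281.03ms=4/7b
3) 562.061ms=8/7b +281.03ms=4/7b
4) 843.091ms=12/7b +281.03ms=4/7b
5) 1124.122ms=16/7b +281.03ms=4/7b
6) 1405.152ms=20/7b +281.03ms=4/7b
7) 1686.183ms=24/7b +281.03ms=4/7b
8) 1967.213ms=4b +327.869ms=2/3b
9) 2295.082ms=14/3b +327.869ms=2/3b
10) 2622.951ms=16/3b +327.869ms=2/3b
11) 2950.82ms=6b +491.803ms=1b
12) 3442.623ms=7b +491.803ms=1b
13) 3934.426ms=8b +281.03ms=4/7b
14) 4215.457ms=60/7b +281.03ms=4/7b
15) 4496.487ms=64/7b +281.03ms=4/7b
16) 4777.518ms=68/7b +281.03ms=4/7b
17) 5058.548ms=72/7b +281.03ms=4/7b
18) 5339.578ms=76/7b +281.03ms=4/7b
19) 5620.609ms=80/7b +281.03ms=4/7b
Σ=12b of 12 (122bpm 4/4) — PASS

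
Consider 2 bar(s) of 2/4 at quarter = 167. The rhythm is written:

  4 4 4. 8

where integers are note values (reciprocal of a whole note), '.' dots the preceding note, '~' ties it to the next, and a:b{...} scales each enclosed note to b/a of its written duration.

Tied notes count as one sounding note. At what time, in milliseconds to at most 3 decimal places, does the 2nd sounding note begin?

note 2 onset = 1b = 359.281ms

1. 0.0ms @ 0 + 359.281ms (1)
2. 359.281ms @ 1 + 359.281ms (1)
3. 718.563ms @ 2 + 538.922ms (3/2)
4. 1257.485ms @ 7/2 + 179.641ms (1/2)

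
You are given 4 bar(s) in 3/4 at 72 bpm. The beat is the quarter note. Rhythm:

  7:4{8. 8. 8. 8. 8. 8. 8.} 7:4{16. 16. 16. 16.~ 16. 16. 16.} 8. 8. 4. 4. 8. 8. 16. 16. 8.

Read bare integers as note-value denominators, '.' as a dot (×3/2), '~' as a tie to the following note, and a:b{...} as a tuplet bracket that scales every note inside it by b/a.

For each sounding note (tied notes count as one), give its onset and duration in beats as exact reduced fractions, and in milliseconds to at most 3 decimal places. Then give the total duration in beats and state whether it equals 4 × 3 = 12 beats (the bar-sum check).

1) 0.0ms=0b +357.143ms=3/7b
2) 357.143ms=3/7b +357.143ms=3/7b
3) 714.286ms=6/7b +357.143ms=3/7b
4) 1071.429ms=9/7b +357.143ms=3/7b
5) 1428.571ms=12/7b +357.143ms=3/7b
6) 1785.714ms=15/7b +357.143ms=3/7b
7) 2142.857ms=18/7b +357.143ms=3/7b
8) 2500.0ms=3b +178.571ms=3/14b
9) 2678.571ms=45/14b +178.571ms=3/14b
10) 2857.143ms=24/7b +178.571ms=3/14b
11) 3035.714ms=51/14b +357.143ms=3/7b
12) 3392.857ms=57/14b +178.571ms=3/14b
13) 3571.429ms=30/7b +178.571ms=3/14b
14) 3750.0ms=9/2b +625.0ms=3/4b
15) 4375.0ms=21/4b +625.0ms=3/4b
16) 5000.0ms=6b +1250.0ms=3/2b
17) 6250.0ms=15/2b +1250.0ms=3/2b
18) 7500.0ms=9b +625.0ms=3/4b
19) 8125.0ms=39/4b +625.0ms=3/4b
20) 8750.0ms=21/2b +312.5ms=3/8b
21) 9062.5ms=87/8b +312.5ms=3/8b
22) 9375.0ms=45/4b +625.0ms=3/4b
Σ=12b of 12 (72bpm 3/4) — PASS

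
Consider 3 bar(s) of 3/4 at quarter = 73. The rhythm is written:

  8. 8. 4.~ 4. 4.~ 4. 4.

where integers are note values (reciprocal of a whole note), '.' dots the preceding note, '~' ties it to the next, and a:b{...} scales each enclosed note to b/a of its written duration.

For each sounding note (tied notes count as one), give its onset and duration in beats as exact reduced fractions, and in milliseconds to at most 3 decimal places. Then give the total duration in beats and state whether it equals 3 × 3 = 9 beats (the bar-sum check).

1) 0.0ms=0b +616.438ms=3/4b
2) 616.438ms=3/4b +616.438ms=3/4b
3) 1232.877ms=3/2b +2465.753ms=3b
4) 3698.63ms=9/2b +2465.753ms=3b
5) 6164.384ms=15/2b +1232.877ms=3/2b
Σ=9b of 9 (73bpm 3/4) — PASS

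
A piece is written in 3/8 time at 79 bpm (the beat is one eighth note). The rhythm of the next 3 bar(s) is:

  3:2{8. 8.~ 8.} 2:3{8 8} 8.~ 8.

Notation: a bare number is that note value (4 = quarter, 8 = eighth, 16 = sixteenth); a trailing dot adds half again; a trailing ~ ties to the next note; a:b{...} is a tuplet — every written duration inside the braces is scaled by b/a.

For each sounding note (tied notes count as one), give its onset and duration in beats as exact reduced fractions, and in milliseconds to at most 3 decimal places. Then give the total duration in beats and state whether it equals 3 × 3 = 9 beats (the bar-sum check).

1) 0.0ms=0b +759.494ms=1b
2) 759.494ms=1b +1518.987ms=2b
3) 2278.481ms=3b +1139.241ms=3/2b
4) 3417.722ms=9/2b +1139.241ms=3/2b
5) 4556.962ms=6b +2278.481ms=3b
Σ=9b of 9 (79bpm 3/8) — PASS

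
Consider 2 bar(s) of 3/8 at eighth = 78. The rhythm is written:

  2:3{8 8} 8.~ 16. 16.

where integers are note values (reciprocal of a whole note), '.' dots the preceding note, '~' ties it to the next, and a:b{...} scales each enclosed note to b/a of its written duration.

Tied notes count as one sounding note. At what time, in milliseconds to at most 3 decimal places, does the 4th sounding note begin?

note 4 onset = 21/4b = 4038.462ms

1. 0.0ms @ 0 + 1153.846ms (3/2)
2. 1153.846ms @ 3/2 + 1153.846ms (3/2)
3. 2307.692ms @ 3 + 1730.769ms (9/4)
4. 4038.462ms @ 21/4 + 576.923ms (3/4)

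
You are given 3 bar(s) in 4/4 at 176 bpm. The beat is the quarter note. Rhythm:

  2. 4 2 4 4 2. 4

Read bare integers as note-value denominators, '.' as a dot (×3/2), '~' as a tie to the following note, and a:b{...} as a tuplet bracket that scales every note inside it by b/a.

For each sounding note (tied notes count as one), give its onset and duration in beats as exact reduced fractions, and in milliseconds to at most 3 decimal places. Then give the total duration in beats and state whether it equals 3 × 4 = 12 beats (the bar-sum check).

1) 0.0ms=0b +1022.727ms=3b
2) 1022.727ms=3b +340.909ms=1b
3) 1363.636ms=4b +681.818ms=2b
4) 2045.455ms=6b +340.909ms=1b
5) 2386.364ms=7b +340.909ms=1b
6) 2727.273ms=8b +1022.727ms=3b
7) 3750.0ms=11b +340.909ms=1b
Σ=12b of 12 (176bpm 4/4) — PASS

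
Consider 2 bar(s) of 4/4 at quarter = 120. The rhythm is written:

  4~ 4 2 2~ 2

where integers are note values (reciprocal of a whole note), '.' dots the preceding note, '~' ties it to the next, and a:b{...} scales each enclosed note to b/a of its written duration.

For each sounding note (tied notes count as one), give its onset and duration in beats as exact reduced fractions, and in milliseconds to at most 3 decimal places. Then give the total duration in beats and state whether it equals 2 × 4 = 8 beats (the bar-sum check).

1) 0.0ms=0b +1000.0ms=2b
2) 1000.0ms=2b +1000.0ms=2b
3) 2000.0ms=4b +2000.0ms=4b
Σ=8b of 8 (120bpm 4/4) — PASS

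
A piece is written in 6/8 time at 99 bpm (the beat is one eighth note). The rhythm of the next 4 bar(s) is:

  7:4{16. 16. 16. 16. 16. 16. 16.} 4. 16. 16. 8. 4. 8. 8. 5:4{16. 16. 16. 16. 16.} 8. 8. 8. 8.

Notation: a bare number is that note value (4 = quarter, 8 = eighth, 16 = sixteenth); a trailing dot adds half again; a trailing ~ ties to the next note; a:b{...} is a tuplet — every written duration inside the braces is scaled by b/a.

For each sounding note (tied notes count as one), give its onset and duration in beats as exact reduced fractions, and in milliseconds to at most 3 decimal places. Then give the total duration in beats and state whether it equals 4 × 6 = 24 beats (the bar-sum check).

1) 0.0ms=0b +259.74ms=3/7b
2) 259.74ms=3/7b +259.74ms=3/7b
3) 519.481ms=6/7b +259.74ms=3/7b
4) 779.221ms=9/7b +259.74ms=3/7b
5) 1038.961ms=12/7b +259.74ms=3/7b
6) 1298.701ms=15/7b +259.74ms=3/7b
7) 1558.442ms=18/7b +259.74ms=3/7b
8) 1818.182ms=3b +1818.182ms=3b
9) 3636.364ms=6b +454.545ms=3/4b
10) 4090.909ms=27/4b +454.545ms=3/4b
11) 4545.455ms=15/2b +909.091ms=3/2b
12) 5454.545ms=9b +1818.182ms=3b
13) 7272.727ms=12b +909.091ms=3/2b
14) 8181.818ms=27/2b +909.091ms=3/2b
15) 9090.909ms=15b +363.636ms=3/5b
16) 9454.545ms=78/5b +363.636ms=3/5b
17) 9818.182ms=81/5b +363.636ms=3/5b
18) 10181.818ms=84/5b +363.636ms=3/5b
19) 10545.455ms=87/5b +363.636ms=3/5b
20) 10909.091ms=18b +909.091ms=3/2b
21) 11818.182ms=39/2b +909.091ms=3/2b
22) 12727.273ms=21b +909.091ms=3/2b
23) 13636.364ms=45/2b +909.091ms=3/2b
Σ=24b of 24 (99bpm 6/8) — PASS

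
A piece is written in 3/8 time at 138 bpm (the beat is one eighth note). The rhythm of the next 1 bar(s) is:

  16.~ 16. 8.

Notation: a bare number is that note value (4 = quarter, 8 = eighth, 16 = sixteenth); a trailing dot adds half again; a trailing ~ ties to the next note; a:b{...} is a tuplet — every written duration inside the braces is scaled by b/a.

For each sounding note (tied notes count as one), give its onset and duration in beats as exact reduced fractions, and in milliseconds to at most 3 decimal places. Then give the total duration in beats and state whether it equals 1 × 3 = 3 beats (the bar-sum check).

1) 0.0ms=0b +652.174ms=3/2b
2) 652.174ms=3/2b +652.174ms=3/2b
Σ=3b of 3 (138bpm 3/8) — PASS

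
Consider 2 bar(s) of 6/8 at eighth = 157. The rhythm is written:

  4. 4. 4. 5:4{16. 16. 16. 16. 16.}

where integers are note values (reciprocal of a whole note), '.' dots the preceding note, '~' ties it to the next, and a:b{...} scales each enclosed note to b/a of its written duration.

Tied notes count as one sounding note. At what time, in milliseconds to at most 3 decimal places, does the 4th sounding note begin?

note 4 onset = 9b = 3439.49ms

1. 0.0ms @ 0 + 1146.497ms (3)
2. 1146.497ms @ 3 + 1146.497ms (3)
3. 2292.994ms @ 6 + 1146.497ms (3)
4. 3439.49ms @ 9 + 229.299ms (3/5)
5. 3668.79ms @ 48/5 + 229.299ms (3/5)
6. 3898.089ms @ 51/5 + 229.299ms (3/5)
7. 4127.389ms @ 54/5 + 229.299ms (3/5)
8. 4356.688ms @ 57/5 + 229.299ms (3/5)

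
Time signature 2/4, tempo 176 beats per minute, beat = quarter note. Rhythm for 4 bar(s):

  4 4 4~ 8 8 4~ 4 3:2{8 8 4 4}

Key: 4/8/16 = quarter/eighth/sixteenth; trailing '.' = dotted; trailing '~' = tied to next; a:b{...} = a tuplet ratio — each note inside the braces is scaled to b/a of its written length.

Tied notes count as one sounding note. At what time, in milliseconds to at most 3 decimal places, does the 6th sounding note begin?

note 6 onset = 6b = 2045.455ms

1. 0.0ms @ 0 + 340.909ms (1)
2. 340.909ms @ 1 + 340.909ms (1)
3. 681.818ms @ 2 + 511.364ms (3/2)
4. 1193.182ms @ 7/2 + 170.455ms (1/2)
5. 1363.636ms @ 4 + 681.818ms (2)
6. 2045.455ms @ 6 + 113.636ms (1/3)
7. 2159.091ms @ 19/3 + 113.636ms (1/3)
8. 2272.727ms @ 20/3 + 227.273ms (2/3)
9. 2500.0ms @ 22/3 + 227.273ms (2/3)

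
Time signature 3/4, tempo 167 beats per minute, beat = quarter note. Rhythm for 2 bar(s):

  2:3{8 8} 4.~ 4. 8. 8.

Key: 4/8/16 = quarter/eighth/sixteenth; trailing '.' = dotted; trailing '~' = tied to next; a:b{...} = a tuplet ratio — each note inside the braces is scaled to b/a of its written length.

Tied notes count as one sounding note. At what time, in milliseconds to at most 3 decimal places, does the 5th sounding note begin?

note 5 onset = 21/4b = 1886.228ms

1. 0.0ms @ 0 + 269.461ms (3/4)
2. 269.461ms @ 3/4 + 269.461ms (3/4)
3. 538.922ms @ 3/2 + 1077.844ms (3)
4. 1616.766ms @ 9/2 + 269.461ms (3/4)
5. 1886.228ms @ 21/4 + 269.461ms (3/4)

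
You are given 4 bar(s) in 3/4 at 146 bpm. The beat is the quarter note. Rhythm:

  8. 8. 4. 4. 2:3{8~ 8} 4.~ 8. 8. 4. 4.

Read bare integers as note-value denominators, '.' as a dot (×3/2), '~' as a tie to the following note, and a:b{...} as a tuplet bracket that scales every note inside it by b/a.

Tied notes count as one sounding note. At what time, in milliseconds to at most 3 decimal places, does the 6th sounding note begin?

1. 0.0ms @ 0 + 308.219ms (3/4)
2. 308.219ms @ 3/4 + 308.219ms (3/4)
3. 616.438ms @ 3/2 + 616.438ms (3/2)
4. 1232.877ms @ 3 + 616.438ms (3/2)
5. 1849.315ms @ 9/2 + 616.438ms (3/2)
6. 2465.753ms @ 6 + 924.658ms (9/4)
7. 3390.411ms @ 33/4 + 308.219ms (3/4)
8. 3698.63ms @ 9 + 616.438ms (3/2)
9. 4315.068ms @ 21/2 + 616.438ms (3/2)

note 6 onset = 6b = 2465.753ms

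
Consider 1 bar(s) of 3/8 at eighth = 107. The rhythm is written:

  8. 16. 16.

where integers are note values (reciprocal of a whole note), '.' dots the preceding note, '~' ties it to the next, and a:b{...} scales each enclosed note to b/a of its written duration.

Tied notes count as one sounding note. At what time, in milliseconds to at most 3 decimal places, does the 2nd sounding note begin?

1. 0.0ms @ 0 + 841.121ms (3/2)
2. 841.121ms @ 3/2 + 420.561ms (3/4)
3. 1261.682ms @ 9/4 + 420.561ms (3/4)

note 2 onset = 3/2b = 841.121ms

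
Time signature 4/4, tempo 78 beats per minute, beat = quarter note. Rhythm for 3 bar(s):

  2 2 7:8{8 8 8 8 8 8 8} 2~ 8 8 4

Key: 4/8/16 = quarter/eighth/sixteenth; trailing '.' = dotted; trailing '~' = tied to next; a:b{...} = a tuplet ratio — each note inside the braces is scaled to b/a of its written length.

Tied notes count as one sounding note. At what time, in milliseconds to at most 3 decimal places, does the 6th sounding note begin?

1. 0.0ms @ 0 + 1538.462ms (2)
2. 1538.462ms @ 2 + 1538.462ms (2)
3. 3076.923ms @ 4 + 439.56ms (4/7)
4. 3516.484ms @ 32/7 + 439.56ms (4/7)
5. 3956.044ms @ 36/7 + 439.56ms (4/7)
6. 4395.604ms @ 40/7 + 439.56ms (4/7)
7. 4835.165ms @ 44/7 + 439.56ms (4/7)
8. 5274.725ms @ 48/7 + 439.56ms (4/7)
9. 5714.286ms @ 52/7 + 439.56ms (4/7)
10. 6153.846ms @ 8 + 1923.077ms (5/2)
11. 8076.923ms @ 21/2 + 384.615ms (1/2)
12. 8461.538ms @ 11 + 769.231ms (1)

note 6 onset = 40/7b = 4395.604ms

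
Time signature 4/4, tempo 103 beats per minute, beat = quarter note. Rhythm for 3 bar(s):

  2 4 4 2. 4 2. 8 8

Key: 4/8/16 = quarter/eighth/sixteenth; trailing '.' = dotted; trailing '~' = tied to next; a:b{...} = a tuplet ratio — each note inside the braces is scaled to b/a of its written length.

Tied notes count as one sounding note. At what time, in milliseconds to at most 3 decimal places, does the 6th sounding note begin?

note 6 onset = 8b = 4660.194ms

1. 0.0ms @ 0 + 1165.049ms (2)
2. 1165.049ms @ 2 + 582.524ms (1)
3. 1747.573ms @ 3 + 582.524ms (1)
4. 2330.097ms @ 4 + 1747.573ms (3)
5. 4077.67ms @ 7 + 582.524ms (1)
6. 4660.194ms @ 8 + 1747.573ms (3)
7. 6407.767ms @ 11 + 291.262ms (1/2)
8. 6699.029ms @ 23/2 + 291.262ms (1/2)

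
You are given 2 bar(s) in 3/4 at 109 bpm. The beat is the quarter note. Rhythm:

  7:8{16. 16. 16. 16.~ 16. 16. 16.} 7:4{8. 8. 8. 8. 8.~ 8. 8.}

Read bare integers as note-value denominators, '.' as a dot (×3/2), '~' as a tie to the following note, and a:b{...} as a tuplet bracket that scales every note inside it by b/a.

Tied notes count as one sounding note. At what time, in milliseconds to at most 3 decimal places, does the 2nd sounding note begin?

note 2 onset = 3/7b = 235.911ms

1. 0.0ms @ 0 + 235.911ms (3/7)
2. 235.911ms @ 3/7 + 235.911ms (3/7)
3. 471.822ms @ 6/7 + 235.911ms (3/7)
4. 707.733ms @ 9/7 + 471.822ms (6/7)
5. 1179.554ms @ 15/7 + 235.911ms (3/7)
6. 1415.465ms @ 18/7 + 235.911ms (3/7)
7. 1651.376ms @ 3 + 235.911ms (3/7)
8. 1887.287ms @ 24/7 + 235.911ms (3/7)
9. 2123.198ms @ 27/7 + 235.911ms (3/7)
10. 2359.109ms @ 30/7 + 235.911ms (3/7)
11. 2595.02ms @ 33/7 + 471.822ms (6/7)
12. 3066.841ms @ 39/7 + 235.911ms (3/7)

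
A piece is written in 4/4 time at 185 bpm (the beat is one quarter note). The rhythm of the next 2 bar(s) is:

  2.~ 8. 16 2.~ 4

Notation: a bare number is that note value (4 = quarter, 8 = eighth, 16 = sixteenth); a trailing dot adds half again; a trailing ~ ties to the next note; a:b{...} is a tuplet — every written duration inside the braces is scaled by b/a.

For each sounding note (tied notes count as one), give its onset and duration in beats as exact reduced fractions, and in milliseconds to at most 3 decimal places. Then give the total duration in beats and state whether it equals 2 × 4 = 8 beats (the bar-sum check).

1) 0.0ms=0b +1216.216ms=15/4b
2) 1216.216ms=15/4b +81.081ms=1/4b
3) 1297.297ms=4b +1297.297ms=4b
Σ=8b of 8 (185bpm 4/4) — PASS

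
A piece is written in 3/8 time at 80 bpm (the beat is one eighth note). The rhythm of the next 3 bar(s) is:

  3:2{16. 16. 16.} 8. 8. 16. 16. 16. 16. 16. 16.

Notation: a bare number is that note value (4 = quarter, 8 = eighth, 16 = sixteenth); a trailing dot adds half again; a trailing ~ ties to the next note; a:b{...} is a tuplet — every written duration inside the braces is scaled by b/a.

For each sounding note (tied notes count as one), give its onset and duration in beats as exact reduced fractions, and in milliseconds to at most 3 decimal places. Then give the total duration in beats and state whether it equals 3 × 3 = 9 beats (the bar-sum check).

1) 0.0ms=0b +375.0ms=1/2b
2) 375.0ms=1/2b +375.0ms=1/2b
3) 750.0ms=1b +375.0ms=1/2b
4) 1125.0ms=3/2b +1125.0ms=3/2b
5) 2250.0ms=3b +1125.0ms=3/2b
6) 3375.0ms=9/2b +562.5ms=3/4b
7) 3937.5ms=21/4b +562.5ms=3/4b
8) 4500.0ms=6b +562.5ms=3/4b
9) 5062.5ms=27/4b +562.5ms=3/4b
10) 5625.0ms=15/2b +562.5ms=3/4b
11) 6187.5ms=33/4b +562.5ms=3/4b
Σ=9b of 9 (80bpm 3/8) — PASS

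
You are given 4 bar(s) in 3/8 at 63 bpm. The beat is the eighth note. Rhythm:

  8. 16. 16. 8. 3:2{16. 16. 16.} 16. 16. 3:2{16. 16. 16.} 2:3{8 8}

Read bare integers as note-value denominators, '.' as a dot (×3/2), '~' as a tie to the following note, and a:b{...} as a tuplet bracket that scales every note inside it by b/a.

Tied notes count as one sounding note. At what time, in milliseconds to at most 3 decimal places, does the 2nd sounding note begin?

1. 0.0ms @ 0 + 1428.571ms (3/2)
2. 1428.571ms @ 3/2 + 714.286ms (3/4)
3. 2142.857ms @ 9/4 + 714.286ms (3/4)
4. 2857.143ms @ 3 + 1428.571ms (3/2)
5. 4285.714ms @ 9/2 + 476.19ms (1/2)
6. 4761.905ms @ 5 + 476.19ms (1/2)
7. 5238.095ms @ 11/2 + 476.19ms (1/2)
8. 5714.286ms @ 6 + 714.286ms (3/4)
9. 6428.571ms @ 27/4 + 714.286ms (3/4)
10. 7142.857ms @ 15/2 + 476.19ms (1/2)
11. 7619.048ms @ 8 + 476.19ms (1/2)
12. 8095.238ms @ 17/2 + 476.19ms (1/2)
13. 8571.429ms @ 9 + 1428.571ms (3/2)
14. 10000.0ms @ 21/2 + 1428.571ms (3/2)

note 2 onset = 3/2b = 1428.571ms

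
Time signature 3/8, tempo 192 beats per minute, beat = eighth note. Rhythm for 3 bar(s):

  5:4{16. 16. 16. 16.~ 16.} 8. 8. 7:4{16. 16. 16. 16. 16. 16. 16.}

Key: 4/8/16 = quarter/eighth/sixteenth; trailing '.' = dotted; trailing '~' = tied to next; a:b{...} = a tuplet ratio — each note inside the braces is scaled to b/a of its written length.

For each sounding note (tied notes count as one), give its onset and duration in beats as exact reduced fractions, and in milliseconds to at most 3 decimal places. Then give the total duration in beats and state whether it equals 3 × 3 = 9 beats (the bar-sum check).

1) 0.0ms=0b +187.5ms=3/5b
2) 187.5ms=3/5b +187.5ms=3/5b
3) 375.0ms=6/5b +187.5ms=3/5b
4) 562.5ms=9/5b +375.0ms=6/5b
5) 937.5ms=3b +468.75ms=3/2b
6) 1406.25ms=9/2b +468.75ms=3/2b
7) 1875.0ms=6b +133.929ms=3/7b
8) 2008.929ms=45/7b +133.929ms=3/7b
9) 2142.857ms=48/7b +133.929ms=3/7b
10) 2276.786ms=51/7b +133.929ms=3/7b
11) 2410.714ms=54/7b +133.929ms=3/7b
12) 2544.643ms=57/7b +133.929ms=3/7b
13) 2678.571ms=60/7b +133.929ms=3/7b
Σ=9b of 9 (192bpm 3/8) — PASS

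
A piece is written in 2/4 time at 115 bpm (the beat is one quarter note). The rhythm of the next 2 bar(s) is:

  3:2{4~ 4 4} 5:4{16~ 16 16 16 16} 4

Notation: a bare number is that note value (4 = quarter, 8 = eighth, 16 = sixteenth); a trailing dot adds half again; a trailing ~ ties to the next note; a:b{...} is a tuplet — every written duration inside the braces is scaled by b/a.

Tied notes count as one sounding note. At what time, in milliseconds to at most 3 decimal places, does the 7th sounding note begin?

note 7 onset = 3b = 1565.217ms

1. 0.0ms @ 0 + 695.652ms (4/3)
2. 695.652ms @ 4/3 + 347.826ms (2/3)
3. 1043.478ms @ 2 + 208.696ms (2/5)
4. 1252.174ms @ 12/5 + 104.348ms (1/5)
5. 1356.522ms @ 13/5 + 104.348ms (1/5)
6. 1460.87ms @ 14/5 + 104.348ms (1/5)
7. 1565.217ms @ 3 + 521.739ms (1)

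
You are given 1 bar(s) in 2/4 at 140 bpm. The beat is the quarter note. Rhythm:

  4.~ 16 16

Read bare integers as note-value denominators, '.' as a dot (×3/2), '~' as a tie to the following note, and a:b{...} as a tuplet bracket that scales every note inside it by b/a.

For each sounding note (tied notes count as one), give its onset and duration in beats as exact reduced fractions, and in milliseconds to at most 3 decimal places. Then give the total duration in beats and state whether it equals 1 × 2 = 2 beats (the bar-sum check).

1) 0.0ms=0b +750.0ms=7/4b
2) 750.0ms=7/4b +107.143ms=1/4b
Σ=2b of 2 (140bpm 2/4) — PASS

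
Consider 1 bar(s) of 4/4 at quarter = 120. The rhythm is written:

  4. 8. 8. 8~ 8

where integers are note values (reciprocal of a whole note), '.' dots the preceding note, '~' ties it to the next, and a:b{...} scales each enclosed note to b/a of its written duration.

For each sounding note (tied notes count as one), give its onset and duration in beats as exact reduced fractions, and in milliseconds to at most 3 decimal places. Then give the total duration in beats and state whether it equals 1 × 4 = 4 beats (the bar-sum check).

1) 0.0ms=0b +750.0ms=3/2b
2) 750.0ms=3/2b +375.0ms=3/4b
3) 1125.0ms=9/4b +375.0ms=3/4b
4) 1500.0ms=3b +500.0ms=1b
Σ=4b of 4 (120bpm 4/4) — PASS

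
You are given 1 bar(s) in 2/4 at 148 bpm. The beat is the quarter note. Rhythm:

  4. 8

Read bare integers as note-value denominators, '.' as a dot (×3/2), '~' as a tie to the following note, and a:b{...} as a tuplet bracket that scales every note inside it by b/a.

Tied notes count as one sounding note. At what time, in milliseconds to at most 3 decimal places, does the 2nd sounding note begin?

note 2 onset = 3/2b = 608.108ms

1. 0.0ms @ 0 + 608.108ms (3/2)
2. 608.108ms @ 3/2 + 202.703ms (1/2)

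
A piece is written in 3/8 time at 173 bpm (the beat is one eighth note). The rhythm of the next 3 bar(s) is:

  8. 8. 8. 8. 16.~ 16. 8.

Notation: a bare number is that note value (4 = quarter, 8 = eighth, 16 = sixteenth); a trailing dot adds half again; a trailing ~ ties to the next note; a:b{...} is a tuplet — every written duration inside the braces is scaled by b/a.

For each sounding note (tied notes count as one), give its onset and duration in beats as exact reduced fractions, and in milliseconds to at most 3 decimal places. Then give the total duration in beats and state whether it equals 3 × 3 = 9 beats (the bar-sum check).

1) 0.0ms=0b +520.231ms=3/2b
2) 520.231ms=3/2b +520.231ms=3/2b
3) 1040.462ms=3b +520.231ms=3/2b
4) 1560.694ms=9/2b +520.231ms=3/2b
5) 2080.925ms=6b +520.231ms=3/2b
6) 2601.156ms=15/2b +520.231ms=3/2b
Σ=9b of 9 (173bpm 3/8) — PASS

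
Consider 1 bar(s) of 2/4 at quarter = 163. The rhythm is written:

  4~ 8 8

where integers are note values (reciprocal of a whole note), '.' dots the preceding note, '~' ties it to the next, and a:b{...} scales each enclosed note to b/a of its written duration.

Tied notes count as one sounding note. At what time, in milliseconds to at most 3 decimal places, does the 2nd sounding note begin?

1. 0.0ms @ 0 + 552.147ms (3/2)
2. 552.147ms @ 3/2 + 184.049ms (1/2)

note 2 onset = 3/2b = 552.147ms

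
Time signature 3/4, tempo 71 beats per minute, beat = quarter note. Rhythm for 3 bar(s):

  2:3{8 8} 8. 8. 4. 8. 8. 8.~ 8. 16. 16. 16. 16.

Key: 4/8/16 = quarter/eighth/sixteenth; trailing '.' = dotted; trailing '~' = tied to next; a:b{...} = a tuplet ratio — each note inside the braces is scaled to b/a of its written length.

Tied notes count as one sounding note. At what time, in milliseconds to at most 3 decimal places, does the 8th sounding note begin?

1. 0.0ms @ 0 + 633.803ms (3/4)
2. 633.803ms @ 3/4 + 633.803ms (3/4)
3. 1267.606ms @ 3/2 + 633.803ms (3/4)
4. 1901.408ms @ 9/4 + 633.803ms (3/4)
5. 2535.211ms @ 3 + 1267.606ms (3/2)
6. 3802.817ms @ 9/2 + 633.803ms (3/4)
7. 4436.62ms @ 21/4 + 633.803ms (3/4)
8. 5070.423ms @ 6 + 1267.606ms (3/2)
9. 6338.028ms @ 15/2 + 316.901ms (3/8)
10. 6654.93ms @ 63/8 + 316.901ms (3/8)
11. 6971.831ms @ 33/4 + 316.901ms (3/8)
12. 7288.732ms @ 69/8 + 316.901ms (3/8)

note 8 onset = 6b = 5070.423ms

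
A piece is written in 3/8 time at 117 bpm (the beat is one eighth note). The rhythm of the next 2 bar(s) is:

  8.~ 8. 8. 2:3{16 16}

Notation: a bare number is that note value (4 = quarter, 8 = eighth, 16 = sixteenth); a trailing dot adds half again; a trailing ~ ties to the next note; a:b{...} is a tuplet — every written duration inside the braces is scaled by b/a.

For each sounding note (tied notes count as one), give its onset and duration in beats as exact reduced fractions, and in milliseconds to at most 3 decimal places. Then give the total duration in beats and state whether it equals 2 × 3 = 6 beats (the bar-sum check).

1) 0.0ms=0b +1538.462ms=3b
2) 1538.462ms=3b +769.231ms=3/2b
3) 2307.692ms=9/2b +384.615ms=3/4b
4) 2692.308ms=21/4b +384.615ms=3/4b
Σ=6b of 6 (117bpm 3/8) — PASS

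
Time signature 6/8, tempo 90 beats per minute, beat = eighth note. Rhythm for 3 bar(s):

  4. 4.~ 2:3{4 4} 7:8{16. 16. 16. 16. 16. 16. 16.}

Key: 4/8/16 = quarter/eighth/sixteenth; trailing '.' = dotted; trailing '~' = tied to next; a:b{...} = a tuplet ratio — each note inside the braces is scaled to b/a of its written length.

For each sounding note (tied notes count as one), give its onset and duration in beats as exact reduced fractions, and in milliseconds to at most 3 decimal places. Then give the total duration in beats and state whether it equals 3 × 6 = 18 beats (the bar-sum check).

1) 0.0ms=0b +2000.0ms=3b
2) 2000.0ms=3b +4000.0ms=6b
3) 6000.0ms=9b +2000.0ms=3b
4) 8000.0ms=12b +571.429ms=6/7b
5) 8571.429ms=90/7b +571.429ms=6/7b
6) 9142.857ms=96/7b +571.429ms=6/7b
7) 9714.286ms=102/7b +571.429ms=6/7b
8) 10285.714ms=108/7b +571.429ms=6/7b
9) 10857.143ms=114/7b +571.429ms=6/7b
10) 11428.571ms=120/7b +571.429ms=6/7b
Σ=18b of 18 (90bpm 6/8) — PASS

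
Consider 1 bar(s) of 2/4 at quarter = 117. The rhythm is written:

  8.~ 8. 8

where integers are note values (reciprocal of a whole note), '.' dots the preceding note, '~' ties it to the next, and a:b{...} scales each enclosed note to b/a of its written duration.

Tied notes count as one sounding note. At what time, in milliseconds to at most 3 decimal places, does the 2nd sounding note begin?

1. 0.0ms @ 0 + 769.231ms (3/2)
2. 769.231ms @ 3/2 + 256.41ms (1/2)

note 2 onset = 3/2b = 769.231ms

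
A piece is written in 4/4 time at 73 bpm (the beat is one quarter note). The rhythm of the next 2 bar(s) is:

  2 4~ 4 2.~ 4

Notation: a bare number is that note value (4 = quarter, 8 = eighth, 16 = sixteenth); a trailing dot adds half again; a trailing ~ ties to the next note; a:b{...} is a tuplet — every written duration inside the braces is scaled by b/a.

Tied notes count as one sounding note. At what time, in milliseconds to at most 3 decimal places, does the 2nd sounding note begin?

note 2 onset = 2b = 1643.836ms

1. 0.0ms @ 0 + 1643.836ms (2)
2. 1643.836ms @ 2 + 1643.836ms (2)
3. 3287.671ms @ 4 + 3287.671ms (4)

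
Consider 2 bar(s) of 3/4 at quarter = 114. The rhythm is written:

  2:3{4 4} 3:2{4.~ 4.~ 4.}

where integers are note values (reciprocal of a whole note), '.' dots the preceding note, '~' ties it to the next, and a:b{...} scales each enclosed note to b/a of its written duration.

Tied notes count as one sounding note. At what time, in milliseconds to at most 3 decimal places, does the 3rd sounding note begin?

note 3 onset = 3b = 1578.947ms

1. 0.0ms @ 0 + 789.474ms (3/2)
2. 789.474ms @ 3/2 + 789.474ms (3/2)
3. 1578.947ms @ 3 + 1578.947ms (3)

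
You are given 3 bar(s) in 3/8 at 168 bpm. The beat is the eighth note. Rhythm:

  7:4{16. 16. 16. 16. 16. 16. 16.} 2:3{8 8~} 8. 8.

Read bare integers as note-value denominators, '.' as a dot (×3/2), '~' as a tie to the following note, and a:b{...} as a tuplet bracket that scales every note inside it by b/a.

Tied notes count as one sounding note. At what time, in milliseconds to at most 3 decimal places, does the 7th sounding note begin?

1. 0.0ms @ 0 + 153.061ms (3/7)
2. 153.061ms @ 3/7 + 153.061ms (3/7)
3. 306.122ms @ 6/7 + 153.061ms (3/7)
4. 459.184ms @ 9/7 + 153.061ms (3/7)
5. 612.245ms @ 12/7 + 153.061ms (3/7)
6. 765.306ms @ 15/7 + 153.061ms (3/7)
7. 918.367ms @ 18/7 + 153.061ms (3/7)
8. 1071.429ms @ 3 + 535.714ms (3/2)
9. 1607.143ms @ 9/2 + 1071.429ms (3)
10. 2678.571ms @ 15/2 + 535.714ms (3/2)

note 7 onset = 18/7b = 918.367ms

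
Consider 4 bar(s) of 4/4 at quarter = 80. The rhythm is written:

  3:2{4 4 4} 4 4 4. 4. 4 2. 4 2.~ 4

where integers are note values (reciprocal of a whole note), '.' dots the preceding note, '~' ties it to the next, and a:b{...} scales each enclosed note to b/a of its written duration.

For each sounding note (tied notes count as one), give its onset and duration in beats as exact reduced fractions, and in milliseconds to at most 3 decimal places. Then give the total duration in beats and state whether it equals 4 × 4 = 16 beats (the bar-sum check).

1) 0.0ms=0b +500.0ms=2/3b
2) 500.0ms=2/3b +500.0ms=2/3b
3) 1000.0ms=4/3b +500.0ms=2/3b
4) 1500.0ms=2b +750.0ms=1b
5) 2250.0ms=3b +750.0ms=1b
6) 3000.0ms=4b +1125.0ms=3/2b
7) 4125.0ms=11/2b +1125.0ms=3/2b
8) 5250.0ms=7b +750.0ms=1b
9) 6000.0ms=8b +2250.0ms=3b
10) 8250.0ms=11b +750.0ms=1b
11) 9000.0ms=12b +3000.0ms=4b
Σ=16b of 16 (80bpm 4/4) — PASS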